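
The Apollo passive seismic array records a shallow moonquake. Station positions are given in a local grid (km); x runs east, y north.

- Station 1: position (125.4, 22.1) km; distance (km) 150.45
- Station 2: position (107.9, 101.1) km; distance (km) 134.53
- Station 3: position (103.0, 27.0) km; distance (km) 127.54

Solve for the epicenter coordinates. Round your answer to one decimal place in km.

x ≈ -20.2 km, y ≈ 60.0 km

Circle about each station: (x − 125.4)² + (y − 22.1)² = 150.45²; (x − 107.9)² + (y − 101.1)² = 134.53²; (x − 103.0)² + (y − 27.0)² = 127.54².
Subtracting pairs of circle equations eliminates x²+y² and gives linear equations (the radical axes):
-35.0 x + 158.0 y = 10186.93
-44.8 x + 9.8 y = 1493.18
Solving the 2×2 system: x ≈ -20.2, y ≈ 60.0 km.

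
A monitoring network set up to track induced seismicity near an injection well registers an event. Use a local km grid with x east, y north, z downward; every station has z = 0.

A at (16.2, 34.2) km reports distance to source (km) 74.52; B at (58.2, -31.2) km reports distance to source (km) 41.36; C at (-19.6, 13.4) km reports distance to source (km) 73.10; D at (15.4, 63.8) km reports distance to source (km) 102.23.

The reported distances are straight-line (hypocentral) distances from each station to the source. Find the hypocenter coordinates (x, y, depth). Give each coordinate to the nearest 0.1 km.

(28.6, -33.4, 28.8)

Each station gives a sphere (x−x_i)² + (y−y_i)² + z² = d_i² (stations at z=0).
Subtracting the A sphere from B and C: z² cancels, leaving linear equations in x and y:
84.0 x − 130.8 y = 6771.18
-71.6 x − 41.6 y = -658.74
Solving: x ≈ 28.604, y ≈ -33.398 km (keep extra digits for the depth step; rounded: 28.6, -33.4).
Then from the A sphere: z² = 74.52² − (x − 16.2)² − (y − 34.2)² with x = 28.604, y = -33.398, so z ≈ 28.808 ≈ 28.8 km.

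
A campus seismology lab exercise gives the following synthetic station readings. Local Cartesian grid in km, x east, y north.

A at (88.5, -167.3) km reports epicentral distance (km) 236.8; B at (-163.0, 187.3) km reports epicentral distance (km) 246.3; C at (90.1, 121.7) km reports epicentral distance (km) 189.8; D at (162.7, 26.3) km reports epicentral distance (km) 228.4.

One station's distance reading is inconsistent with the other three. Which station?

B

Solve using three stations at a time. Using A, C, D (subtract circle equations pairwise → linear system) gives (x, y) ≈ (-65.3, 12.7).
Distances from that point to each station vs reported:
  A: calculated 236.8 vs reported 236.8 → residual 0.0 km
  B: calculated 200.1 vs reported 246.3 → residual 46.2 km
  C: calculated 189.8 vs reported 189.8 → residual 0.0 km
  D: calculated 228.4 vs reported 228.4 → residual 0.0 km
A, C, D are mutually consistent (residuals ≈ 0); B is off by 46.2 km.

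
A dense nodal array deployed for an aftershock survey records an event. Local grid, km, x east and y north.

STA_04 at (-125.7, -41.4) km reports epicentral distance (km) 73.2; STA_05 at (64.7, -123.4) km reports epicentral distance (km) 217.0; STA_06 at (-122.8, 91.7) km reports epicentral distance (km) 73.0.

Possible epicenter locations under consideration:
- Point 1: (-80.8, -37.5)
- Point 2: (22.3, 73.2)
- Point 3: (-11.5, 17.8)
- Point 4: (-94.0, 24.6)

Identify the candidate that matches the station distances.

Point 4

For each candidate, compare |candidate − station| to the reported distance:
Point 1: residuals STA_04 28.1, STA_05 48.0, STA_06 62.9 → max 62.9 km
Point 2: residuals STA_04 114.0, STA_05 15.9, STA_06 73.3 → max 114.0 km
Point 3: residuals STA_04 55.4, STA_05 56.6, STA_06 60.6 → max 60.6 km
Point 4: residuals STA_04 0.0, STA_05 0.0, STA_06 0.0 → max 0.0 km
Only Point 4 has all residuals ≈ 0.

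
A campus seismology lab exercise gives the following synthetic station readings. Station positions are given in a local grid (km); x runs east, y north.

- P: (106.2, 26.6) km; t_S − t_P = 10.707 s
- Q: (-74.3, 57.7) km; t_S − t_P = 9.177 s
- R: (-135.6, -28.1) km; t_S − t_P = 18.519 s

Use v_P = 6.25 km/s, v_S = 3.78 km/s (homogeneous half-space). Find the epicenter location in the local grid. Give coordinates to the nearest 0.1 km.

Distance from S−P lag: d = Δt · v_P v_S / (v_P − v_S) = Δt · (6.25·3.78)/(6.25−3.78) ≈ 9.5648·Δt.
So d_P = 102.41, d_Q = 87.78, d_R = 177.13 km.
Circle about each station: (x − 106.2)² + (y − 26.6)² = 102.41²; (x + 74.3)² + (y − 57.7)² = 87.78²; (x + 135.6)² + (y + 28.1)² = 177.13².
Subtracting the P equation from the Q and R equations removes the quadratic terms:
-361.0 x + 62.2 y = -353.74
-483.6 x − 109.4 y = -13696.26
Solving the 2×2 system: x ≈ 12.8, y ≈ 68.6 km.

12.8 km east, 68.6 km north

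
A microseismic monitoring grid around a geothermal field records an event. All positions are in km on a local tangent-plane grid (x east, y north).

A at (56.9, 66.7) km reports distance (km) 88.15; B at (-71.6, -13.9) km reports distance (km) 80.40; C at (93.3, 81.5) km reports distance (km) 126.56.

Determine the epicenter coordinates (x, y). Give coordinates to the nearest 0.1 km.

Circle about each station: (x − 56.9)² + (y − 66.7)² = 88.15²; (x + 71.6)² + (y + 13.9)² = 80.40²; (x − 93.3)² + (y − 81.5)² = 126.56².
Subtracting pairs of circle equations eliminates x²+y² and gives linear equations (the radical axes):
-257.0 x − 161.2 y = -1060.47
72.8 x + 29.6 y = -586.37
Solving the 2×2 system: x ≈ -30.5, y ≈ 55.2 km.

(-30.5, 55.2)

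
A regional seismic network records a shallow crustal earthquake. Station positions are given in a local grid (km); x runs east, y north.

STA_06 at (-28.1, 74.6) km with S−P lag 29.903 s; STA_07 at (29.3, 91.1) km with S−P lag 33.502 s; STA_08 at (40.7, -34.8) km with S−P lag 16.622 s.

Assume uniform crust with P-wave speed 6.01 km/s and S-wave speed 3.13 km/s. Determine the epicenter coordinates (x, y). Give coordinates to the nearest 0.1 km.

(-25.7, -120.7)

Distance from S−P lag: d = Δt · v_P v_S / (v_P − v_S) = Δt · (6.01·3.13)/(6.01−3.13) ≈ 6.5317·Δt.
So d_STA_06 = 195.32, d_STA_07 = 218.83, d_STA_08 = 108.57 km.
Circle about each station: (x + 28.1)² + (y − 74.6)² = 195.32²; (x − 29.3)² + (y − 91.1)² = 218.83²; (x − 40.7)² + (y + 34.8)² = 108.57².
Subtracting the STA_06 equation from the STA_07 and STA_08 equations removes the quadratic terms:
114.8 x + 33.0 y = -6933.74
137.6 x − 218.8 y = 22875.22
Solving the 2×2 system: x ≈ -25.7, y ≈ -120.7 km.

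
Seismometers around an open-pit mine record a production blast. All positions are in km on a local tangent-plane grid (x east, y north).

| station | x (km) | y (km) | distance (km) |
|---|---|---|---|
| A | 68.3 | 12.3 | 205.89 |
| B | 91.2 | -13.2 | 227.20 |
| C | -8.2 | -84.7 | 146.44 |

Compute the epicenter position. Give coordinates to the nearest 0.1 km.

(-136.0, -13.2)

Circle about each station: (x − 68.3)² + (y − 12.3)² = 205.89²; (x − 91.2)² + (y + 13.2)² = 227.20²; (x + 8.2)² + (y + 84.7)² = 146.44².
Subtracting pairs of circle equations eliminates x²+y² and gives linear equations (the radical axes):
45.8 x − 51.0 y = -5553.65
-153.0 x − 194.0 y = 23371.17
Solving the 2×2 system: x ≈ -136.0, y ≈ -13.2 km.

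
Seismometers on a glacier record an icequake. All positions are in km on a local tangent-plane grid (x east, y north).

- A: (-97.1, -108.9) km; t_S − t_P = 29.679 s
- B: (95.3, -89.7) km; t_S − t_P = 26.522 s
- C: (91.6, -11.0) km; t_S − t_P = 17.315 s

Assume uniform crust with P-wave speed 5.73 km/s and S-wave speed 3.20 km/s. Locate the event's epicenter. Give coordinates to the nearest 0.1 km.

x ≈ 5.4 km, y ≈ 80.2 km

Distance from S−P lag: d = Δt · v_P v_S / (v_P − v_S) = Δt · (5.73·3.20)/(5.73−3.20) ≈ 7.2474·Δt.
So d_A = 215.10, d_B = 192.22, d_C = 125.49 km.
Circle about each station: (x + 97.1)² + (y + 108.9)² = 215.10²; (x − 95.3)² + (y + 89.7)² = 192.22²; (x − 91.6)² + (y + 11.0)² = 125.49².
Subtracting pairs of circle equations eliminates x²+y² and gives linear equations (the radical axes):
384.8 x + 38.4 y = 5160.04
377.4 x + 195.8 y = 17744.21
Solving the 2×2 system: x ≈ 5.4, y ≈ 80.2 km.
Check against A (with the unrounded x, y): √((x + 97.1)²+(y + 108.9)²) = 215.10 ≈ 215.10 km. ✓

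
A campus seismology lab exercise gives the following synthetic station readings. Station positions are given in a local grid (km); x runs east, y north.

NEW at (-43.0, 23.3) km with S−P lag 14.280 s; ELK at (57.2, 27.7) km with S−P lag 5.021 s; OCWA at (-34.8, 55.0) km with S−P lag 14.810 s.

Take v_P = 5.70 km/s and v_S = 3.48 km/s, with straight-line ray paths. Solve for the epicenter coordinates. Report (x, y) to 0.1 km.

Distance from S−P lag: d = Δt · v_P v_S / (v_P − v_S) = Δt · (5.70·3.48)/(5.70−3.48) ≈ 8.9351·Δt.
So d_NEW = 127.59, d_ELK = 44.86, d_OCWA = 132.33 km.
Circle about each station: (x + 43.0)² + (y − 23.3)² = 127.59²; (x − 57.2)² + (y − 27.7)² = 44.86²; (x + 34.8)² + (y − 55.0)² = 132.33².
Subtracting the NEW equation from the ELK and OCWA equations removes the quadratic terms:
200.4 x + 8.8 y = 15914.03
16.4 x + 63.4 y = 612.13
Solving the 2×2 system: x ≈ 79.9, y ≈ -11.0 km.

79.9 km east, -11.0 km north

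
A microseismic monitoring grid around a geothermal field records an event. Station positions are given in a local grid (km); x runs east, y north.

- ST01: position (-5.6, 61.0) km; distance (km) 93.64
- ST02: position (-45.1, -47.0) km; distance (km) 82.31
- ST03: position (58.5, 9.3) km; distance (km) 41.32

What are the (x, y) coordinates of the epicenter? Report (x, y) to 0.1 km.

33.9 km east, -23.9 km north

Circle about each station: (x + 5.6)² + (y − 61.0)² = 93.64²; (x + 45.1)² + (y + 47.0)² = 82.31²; (x − 58.5)² + (y − 9.3)² = 41.32².
Subtracting pairs of circle equations eliminates x²+y² and gives linear equations (the radical axes):
-79.0 x − 216.0 y = 2484.16
128.2 x − 103.4 y = 6817.49
Solving the 2×2 system: x ≈ 33.9, y ≈ -23.9 km.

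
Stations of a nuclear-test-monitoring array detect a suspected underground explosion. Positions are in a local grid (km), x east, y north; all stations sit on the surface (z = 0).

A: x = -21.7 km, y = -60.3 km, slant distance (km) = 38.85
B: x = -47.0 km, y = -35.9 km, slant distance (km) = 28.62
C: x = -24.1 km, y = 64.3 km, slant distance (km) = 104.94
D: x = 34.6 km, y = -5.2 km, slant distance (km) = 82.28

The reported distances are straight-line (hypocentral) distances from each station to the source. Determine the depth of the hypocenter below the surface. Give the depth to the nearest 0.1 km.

Each station gives a sphere (x−x_i)² + (y−y_i)² + z² = d_i² (stations at z=0).
Subtracting the A sphere from B and C: z² cancels, leaving linear equations in x and y:
-50.6 x + 48.8 y = 81.05
-4.8 x + 249.2 y = -8894.76
Solving: x ≈ -36.707, y ≈ -36.400 km (keep extra digits for the depth step; rounded: -36.7, -36.4).
Then from the A sphere: z² = 38.85² − (x + 21.7)² − (y + 60.3)² with x = -36.707, y = -36.400, so z ≈ 26.700 ≈ 26.7 km.
Check against D (with the unrounded solution): distance 82.29 ≈ 82.28 km. ✓

26.7 km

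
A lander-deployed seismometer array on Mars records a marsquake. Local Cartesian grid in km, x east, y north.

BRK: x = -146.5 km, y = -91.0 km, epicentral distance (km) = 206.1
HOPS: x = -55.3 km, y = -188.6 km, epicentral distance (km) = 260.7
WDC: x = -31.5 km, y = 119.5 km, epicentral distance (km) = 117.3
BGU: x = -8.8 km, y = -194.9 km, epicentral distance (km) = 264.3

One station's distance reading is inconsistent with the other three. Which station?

Solve using three stations at a time. Using BRK, HOPS, BGU (subtract circle equations pairwise → linear system) gives (x, y) ≈ (-17.0, 69.1).
Distances from that point to each station vs reported:
  BRK: calculated 205.9 vs reported 206.1 → residual 0.2 km
  HOPS: calculated 260.6 vs reported 260.7 → residual 0.1 km
  WDC: calculated 52.4 vs reported 117.3 → residual 64.9 km
  BGU: calculated 264.2 vs reported 264.3 → residual 0.1 km
BRK, HOPS, BGU are mutually consistent (residuals ≈ 0); WDC is off by 64.9 km.

WDC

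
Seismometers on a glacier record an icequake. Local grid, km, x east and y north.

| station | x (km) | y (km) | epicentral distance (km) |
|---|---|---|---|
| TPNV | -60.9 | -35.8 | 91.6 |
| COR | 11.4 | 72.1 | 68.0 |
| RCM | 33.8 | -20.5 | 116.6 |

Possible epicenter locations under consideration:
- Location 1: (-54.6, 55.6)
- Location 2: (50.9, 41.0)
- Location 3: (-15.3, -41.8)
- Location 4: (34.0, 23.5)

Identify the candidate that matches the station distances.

For each candidate, compare |candidate − station| to the reported distance:
Location 1: residuals TPNV 0.0, COR 0.0, RCM 0.0 → max 0.0 km
Location 2: residuals TPNV 44.0, COR 17.7, RCM 52.8 → max 52.8 km
Location 3: residuals TPNV 45.6, COR 49.0, RCM 63.1 → max 63.1 km
Location 4: residuals TPNV 20.3, COR 14.4, RCM 72.6 → max 72.6 km
Only Location 1 has all residuals ≈ 0.

Location 1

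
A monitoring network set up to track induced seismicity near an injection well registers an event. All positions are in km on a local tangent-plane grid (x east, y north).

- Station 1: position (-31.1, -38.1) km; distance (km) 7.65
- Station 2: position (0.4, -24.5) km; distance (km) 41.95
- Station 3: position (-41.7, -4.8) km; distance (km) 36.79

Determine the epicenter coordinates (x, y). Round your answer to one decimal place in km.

(-38.0, -41.4)

Circle about each station: (x + 31.1)² + (y + 38.1)² = 7.65²; (x − 0.4)² + (y + 24.5)² = 41.95²; (x + 41.7)² + (y + 4.8)² = 36.79².
Subtracting the Station 1 equation from the Station 2 and Station 3 equations removes the quadratic terms:
63.0 x + 27.2 y = -3519.69
-21.2 x + 66.6 y = -1951.87
Solving the 2×2 system: x ≈ -38.0, y ≈ -41.4 km.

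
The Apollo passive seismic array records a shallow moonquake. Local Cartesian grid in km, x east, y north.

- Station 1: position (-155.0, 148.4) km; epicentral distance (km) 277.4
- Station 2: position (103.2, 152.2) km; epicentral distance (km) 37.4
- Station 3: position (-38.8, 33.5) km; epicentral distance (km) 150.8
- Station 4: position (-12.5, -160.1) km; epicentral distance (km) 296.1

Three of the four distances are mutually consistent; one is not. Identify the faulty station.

Station 1

Solve using three stations at a time. Using Station 2, Station 3, Station 4 (subtract circle equations pairwise → linear system) gives (x, y) ≈ (85.1, 119.4).
Distances from that point to each station vs reported:
  Station 1: calculated 241.9 vs reported 277.4 → residual 35.5 km
  Station 2: calculated 37.4 vs reported 37.4 → residual 0.0 km
  Station 3: calculated 150.8 vs reported 150.8 → residual 0.0 km
  Station 4: calculated 296.1 vs reported 296.1 → residual 0.0 km
Station 2, Station 3, Station 4 are mutually consistent (residuals ≈ 0); Station 1 is off by 35.5 km.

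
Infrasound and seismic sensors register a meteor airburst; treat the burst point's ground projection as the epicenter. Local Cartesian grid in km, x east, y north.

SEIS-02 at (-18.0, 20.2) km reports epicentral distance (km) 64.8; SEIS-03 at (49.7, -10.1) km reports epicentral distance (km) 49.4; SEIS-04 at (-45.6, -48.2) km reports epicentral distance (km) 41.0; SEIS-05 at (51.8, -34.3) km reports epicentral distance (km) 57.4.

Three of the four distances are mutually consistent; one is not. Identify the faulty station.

Solve using three stations at a time. Using SEIS-02, SEIS-04, SEIS-05 (subtract circle equations pairwise → linear system) gives (x, y) ≈ (-4.9, -43.3).
Distances from that point to each station vs reported:
  SEIS-02: calculated 64.8 vs reported 64.8 → residual 0.0 km
  SEIS-03: calculated 63.9 vs reported 49.4 → residual 14.5 km
  SEIS-04: calculated 41.0 vs reported 41.0 → residual 0.0 km
  SEIS-05: calculated 57.4 vs reported 57.4 → residual 0.0 km
SEIS-02, SEIS-04, SEIS-05 are mutually consistent (residuals ≈ 0); SEIS-03 is off by 14.5 km.

SEIS-03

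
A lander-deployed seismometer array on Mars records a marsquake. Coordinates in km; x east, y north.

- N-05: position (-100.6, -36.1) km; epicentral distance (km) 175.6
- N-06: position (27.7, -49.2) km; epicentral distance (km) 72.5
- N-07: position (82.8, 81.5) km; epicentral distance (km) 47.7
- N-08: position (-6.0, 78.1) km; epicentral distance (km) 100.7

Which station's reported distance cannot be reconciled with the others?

N-07

Solve using three stations at a time. Using N-05, N-06, N-08 (subtract circle equations pairwise → linear system) gives (x, y) ≈ (68.7, 10.6).
Distances from that point to each station vs reported:
  N-05: calculated 175.6 vs reported 175.6 → residual 0.0 km
  N-06: calculated 72.5 vs reported 72.5 → residual 0.0 km
  N-07: calculated 72.3 vs reported 47.7 → residual 24.6 km
  N-08: calculated 100.7 vs reported 100.7 → residual 0.0 km
N-05, N-06, N-08 are mutually consistent (residuals ≈ 0); N-07 is off by 24.6 km.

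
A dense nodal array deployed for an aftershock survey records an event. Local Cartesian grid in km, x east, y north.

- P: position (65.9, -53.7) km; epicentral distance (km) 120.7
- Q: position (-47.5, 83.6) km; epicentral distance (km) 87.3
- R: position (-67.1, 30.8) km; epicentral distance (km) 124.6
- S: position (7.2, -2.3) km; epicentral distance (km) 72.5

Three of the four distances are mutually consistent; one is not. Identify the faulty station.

Solve using three stations at a time. Using P, Q, S (subtract circle equations pairwise → linear system) gives (x, y) ≈ (37.3, 63.5).
Distances from that point to each station vs reported:
  P: calculated 120.6 vs reported 120.7 → residual 0.1 km
  Q: calculated 87.2 vs reported 87.3 → residual 0.1 km
  R: calculated 109.4 vs reported 124.6 → residual 15.2 km
  S: calculated 72.4 vs reported 72.5 → residual 0.1 km
P, Q, S are mutually consistent (residuals ≈ 0); R is off by 15.2 km.

R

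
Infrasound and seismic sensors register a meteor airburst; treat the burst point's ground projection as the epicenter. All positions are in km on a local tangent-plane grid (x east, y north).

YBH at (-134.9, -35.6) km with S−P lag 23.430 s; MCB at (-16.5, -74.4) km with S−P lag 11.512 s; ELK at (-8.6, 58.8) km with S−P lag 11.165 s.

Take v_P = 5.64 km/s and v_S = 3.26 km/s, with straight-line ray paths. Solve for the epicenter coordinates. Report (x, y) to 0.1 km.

44.2 km east, -9.4 km north

Distance from S−P lag: d = Δt · v_P v_S / (v_P − v_S) = Δt · (5.64·3.26)/(5.64−3.26) ≈ 7.7254·Δt.
So d_YBH = 181.01, d_MCB = 88.93, d_ELK = 86.25 km.
Circle about each station: (x + 134.9)² + (y + 35.6)² = 181.01²; (x + 16.5)² + (y + 74.4)² = 88.93²; (x + 8.6)² + (y − 58.8)² = 86.25².
Subtracting the YBH equation from the MCB and ELK equations removes the quadratic terms:
236.8 x − 77.6 y = 11198.32
252.6 x + 188.8 y = 9391.59
Solving the 2×2 system: x ≈ 44.2, y ≈ -9.4 km.
Check against YBH (with the unrounded x, y): √((x + 134.9)²+(y + 35.6)²) = 181.01 ≈ 181.01 km. ✓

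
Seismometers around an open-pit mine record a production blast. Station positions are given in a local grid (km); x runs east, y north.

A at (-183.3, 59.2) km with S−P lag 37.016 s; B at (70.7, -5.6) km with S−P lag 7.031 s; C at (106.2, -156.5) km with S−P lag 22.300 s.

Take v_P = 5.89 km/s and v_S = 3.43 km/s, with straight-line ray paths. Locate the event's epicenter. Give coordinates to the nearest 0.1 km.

118.9 km east, 26.2 km north

Distance from S−P lag: d = Δt · v_P v_S / (v_P − v_S) = Δt · (5.89·3.43)/(5.89−3.43) ≈ 8.2125·Δt.
So d_A = 303.99, d_B = 57.74, d_C = 183.14 km.
Circle about each station: (x + 183.3)² + (y − 59.2)² = 303.99²; (x − 70.7)² + (y + 5.6)² = 57.74²; (x − 106.2)² + (y + 156.5)² = 183.14².
Subtracting the A equation from the B and C equations removes the quadratic terms:
508.0 x − 129.6 y = 57002.33
579.0 x − 431.4 y = 57536.82
Solving the 2×2 system: x ≈ 118.9, y ≈ 26.2 km.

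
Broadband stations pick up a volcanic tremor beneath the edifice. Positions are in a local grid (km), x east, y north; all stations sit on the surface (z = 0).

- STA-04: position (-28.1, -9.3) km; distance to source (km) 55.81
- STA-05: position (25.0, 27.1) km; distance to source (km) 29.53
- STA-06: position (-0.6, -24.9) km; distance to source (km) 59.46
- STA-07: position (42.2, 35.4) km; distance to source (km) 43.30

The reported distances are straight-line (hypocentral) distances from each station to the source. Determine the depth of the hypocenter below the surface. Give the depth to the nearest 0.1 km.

Each station gives a sphere (x−x_i)² + (y−y_i)² + z² = d_i² (stations at z=0).
Subtracting the STA-04 sphere from STA-05 and STA-06: z² cancels, leaving linear equations in x and y:
106.2 x + 72.8 y = 2726.05
55.0 x − 31.2 y = -676.47
Solving: x ≈ 4.893, y ≈ 30.307 km (keep extra digits for the depth step; rounded: 4.9, 30.3).
Then from the STA-04 sphere: z² = 55.81² − (x + 28.1)² − (y + 9.3)² with x = 4.893, y = 30.307, so z ≈ 21.389 ≈ 21.4 km.

z ≈ 21.4 km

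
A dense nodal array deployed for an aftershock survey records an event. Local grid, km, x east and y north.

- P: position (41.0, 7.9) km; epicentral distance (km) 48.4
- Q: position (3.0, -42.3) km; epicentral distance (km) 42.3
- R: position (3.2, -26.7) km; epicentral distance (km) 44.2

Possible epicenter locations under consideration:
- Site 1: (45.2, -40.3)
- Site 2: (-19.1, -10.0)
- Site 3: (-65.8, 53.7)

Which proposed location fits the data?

Site 1

For each candidate, compare |candidate − station| to the reported distance:
Site 1: residuals P 0.0, Q 0.1, R 0.1 → max 0.1 km
Site 2: residuals P 14.3, Q 3.2, R 16.3 → max 16.3 km
Site 3: residuals P 67.8, Q 75.8, R 61.7 → max 75.8 km
Only Site 1 has all residuals ≈ 0.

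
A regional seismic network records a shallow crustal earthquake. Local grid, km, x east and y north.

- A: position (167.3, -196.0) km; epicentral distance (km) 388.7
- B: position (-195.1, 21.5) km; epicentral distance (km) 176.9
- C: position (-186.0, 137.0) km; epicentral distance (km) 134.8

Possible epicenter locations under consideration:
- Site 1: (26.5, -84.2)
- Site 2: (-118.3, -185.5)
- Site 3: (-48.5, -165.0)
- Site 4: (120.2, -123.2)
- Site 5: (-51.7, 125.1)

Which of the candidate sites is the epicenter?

For each candidate, compare |candidate − station| to the reported distance:
Site 1: residuals A 208.9, B 68.6, C 171.9 → max 208.9 km
Site 2: residuals A 102.9, B 43.9, C 194.7 → max 194.7 km
Site 3: residuals A 170.7, B 60.3, C 197.0 → max 197.0 km
Site 4: residuals A 302.0, B 170.0, C 267.0 → max 302.0 km
Site 5: residuals A 0.0, B 0.0, C 0.0 → max 0.0 km
Only Site 5 has all residuals ≈ 0.

Site 5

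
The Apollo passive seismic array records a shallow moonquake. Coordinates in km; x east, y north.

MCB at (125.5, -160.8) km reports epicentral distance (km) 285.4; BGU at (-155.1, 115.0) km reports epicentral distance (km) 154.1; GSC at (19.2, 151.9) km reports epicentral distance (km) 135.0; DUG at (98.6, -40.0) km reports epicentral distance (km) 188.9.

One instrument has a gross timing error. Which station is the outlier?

BGU

Solve using three stations at a time. Using MCB, GSC, DUG (subtract circle equations pairwise → linear system) gives (x, y) ≈ (-67.9, 49.0).
Distances from that point to each station vs reported:
  MCB: calculated 285.3 vs reported 285.4 → residual 0.1 km
  BGU: calculated 109.4 vs reported 154.1 → residual 44.7 km
  GSC: calculated 134.8 vs reported 135.0 → residual 0.2 km
  DUG: calculated 188.8 vs reported 188.9 → residual 0.1 km
MCB, GSC, DUG are mutually consistent (residuals ≈ 0); BGU is off by 44.7 km.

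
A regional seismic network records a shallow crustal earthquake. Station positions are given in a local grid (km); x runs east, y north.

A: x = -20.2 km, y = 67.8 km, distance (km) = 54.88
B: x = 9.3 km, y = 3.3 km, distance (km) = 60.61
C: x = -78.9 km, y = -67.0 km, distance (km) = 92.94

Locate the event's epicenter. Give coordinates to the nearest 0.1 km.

x ≈ -48.7 km, y ≈ 20.9 km

Circle about each station: (x + 20.2)² + (y − 67.8)² = 54.88²; (x − 9.3)² + (y − 3.3)² = 60.61²; (x + 78.9)² + (y + 67.0)² = 92.94².
Subtracting the A equation from the B and C equations removes the quadratic terms:
59.0 x − 129.0 y = -5569.26
-117.4 x − 269.6 y = 83.30
Solving the 2×2 system: x ≈ -48.7, y ≈ 20.9 km.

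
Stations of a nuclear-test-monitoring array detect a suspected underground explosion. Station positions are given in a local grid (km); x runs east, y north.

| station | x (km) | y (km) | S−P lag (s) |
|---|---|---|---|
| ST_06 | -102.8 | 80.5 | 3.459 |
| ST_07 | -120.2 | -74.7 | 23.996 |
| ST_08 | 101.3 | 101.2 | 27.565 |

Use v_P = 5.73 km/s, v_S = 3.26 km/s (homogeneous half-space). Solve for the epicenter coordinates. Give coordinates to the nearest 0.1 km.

Distance from S−P lag: d = Δt · v_P v_S / (v_P − v_S) = Δt · (5.73·3.26)/(5.73−3.26) ≈ 7.5627·Δt.
So d_ST_06 = 26.16, d_ST_07 = 181.47, d_ST_08 = 208.47 km.
Circle about each station: (x + 102.8)² + (y − 80.5)² = 26.16²; (x + 120.2)² + (y + 74.7)² = 181.47²; (x − 101.3)² + (y − 101.2)² = 208.47².
Subtracting pairs of circle equations eliminates x²+y² and gives linear equations (the radical axes):
-34.8 x − 310.4 y = -29266.98
408.2 x + 41.4 y = -39320.36
Solving the 2×2 system: x ≈ -107.1, y ≈ 106.3 km.
Check against ST_06 (with the unrounded x, y): √((x + 102.8)²+(y − 80.5)²) = 26.15 ≈ 26.16 km. ✓

x ≈ -107.1 km, y ≈ 106.3 km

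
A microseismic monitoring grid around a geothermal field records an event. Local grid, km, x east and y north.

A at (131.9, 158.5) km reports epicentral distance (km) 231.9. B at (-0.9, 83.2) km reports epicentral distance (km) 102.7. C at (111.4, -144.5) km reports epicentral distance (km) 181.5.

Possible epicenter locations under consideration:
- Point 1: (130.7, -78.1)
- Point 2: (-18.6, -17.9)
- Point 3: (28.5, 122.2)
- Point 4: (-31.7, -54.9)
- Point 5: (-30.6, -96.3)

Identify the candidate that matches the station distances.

For each candidate, compare |candidate − station| to the reported distance:
Point 1: residuals A 4.7, B 105.5, C 112.4 → max 112.4 km
Point 2: residuals A 0.0, B 0.1, C 0.0 → max 0.1 km
Point 3: residuals A 122.3, B 53.9, C 97.8 → max 122.3 km
Point 4: residuals A 37.0, B 38.8, C 12.7 → max 38.8 km
Point 5: residuals A 70.3, B 79.2, C 31.5 → max 79.2 km
Only Point 2 has all residuals ≈ 0.

Point 2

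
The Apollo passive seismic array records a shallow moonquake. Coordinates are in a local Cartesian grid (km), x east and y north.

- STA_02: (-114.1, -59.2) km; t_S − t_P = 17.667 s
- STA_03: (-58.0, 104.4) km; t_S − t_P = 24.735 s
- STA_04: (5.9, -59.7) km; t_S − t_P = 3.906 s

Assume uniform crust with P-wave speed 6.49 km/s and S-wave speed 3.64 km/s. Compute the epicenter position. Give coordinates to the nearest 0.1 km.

(30.8, -80.4)

Distance from S−P lag: d = Δt · v_P v_S / (v_P − v_S) = Δt · (6.49·3.64)/(6.49−3.64) ≈ 8.2890·Δt.
So d_STA_02 = 146.44, d_STA_03 = 205.03, d_STA_04 = 32.38 km.
Circle about each station: (x + 114.1)² + (y + 59.2)² = 146.44²; (x + 58.0)² + (y − 104.4)² = 205.03²; (x − 5.9)² + (y + 59.7)² = 32.38².
Subtracting pairs of circle equations eliminates x²+y² and gives linear equations (the radical axes):
112.2 x + 327.2 y = -22852.72
240.0 x − 1.0 y = 7471.66
Solving the 2×2 system: x ≈ 30.8, y ≈ -80.4 km.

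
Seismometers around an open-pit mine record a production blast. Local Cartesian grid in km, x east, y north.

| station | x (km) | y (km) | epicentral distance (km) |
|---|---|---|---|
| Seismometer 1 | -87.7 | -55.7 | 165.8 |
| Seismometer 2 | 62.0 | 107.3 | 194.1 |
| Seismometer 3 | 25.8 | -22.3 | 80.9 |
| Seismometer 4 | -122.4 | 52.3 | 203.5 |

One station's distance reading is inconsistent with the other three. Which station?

Solve using three stations at a time. Using Seismometer 1, Seismometer 2, Seismometer 3 (subtract circle equations pairwise → linear system) gives (x, y) ≈ (75.3, -86.4).
Distances from that point to each station vs reported:
  Seismometer 1: calculated 165.8 vs reported 165.8 → residual 0.0 km
  Seismometer 2: calculated 194.1 vs reported 194.1 → residual 0.0 km
  Seismometer 3: calculated 80.9 vs reported 80.9 → residual 0.0 km
  Seismometer 4: calculated 241.4 vs reported 203.5 → residual 37.9 km
Seismometer 1, Seismometer 2, Seismometer 3 are mutually consistent (residuals ≈ 0); Seismometer 4 is off by 37.9 km.

Seismometer 4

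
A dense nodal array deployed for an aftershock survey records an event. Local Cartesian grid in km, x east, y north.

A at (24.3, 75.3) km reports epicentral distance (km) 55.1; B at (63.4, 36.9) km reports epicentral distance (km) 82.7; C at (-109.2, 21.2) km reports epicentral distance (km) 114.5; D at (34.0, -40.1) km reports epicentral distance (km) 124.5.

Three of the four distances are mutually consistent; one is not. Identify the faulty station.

Solve using three stations at a time. Using B, C, D (subtract circle equations pairwise → linear system) gives (x, y) ≈ (-9.1, 76.7).
Distances from that point to each station vs reported:
  A: calculated 33.4 vs reported 55.1 → residual 21.7 km
  B: calculated 82.7 vs reported 82.7 → residual 0.0 km
  C: calculated 114.5 vs reported 114.5 → residual 0.0 km
  D: calculated 124.5 vs reported 124.5 → residual 0.0 km
B, C, D are mutually consistent (residuals ≈ 0); A is off by 21.7 km.

A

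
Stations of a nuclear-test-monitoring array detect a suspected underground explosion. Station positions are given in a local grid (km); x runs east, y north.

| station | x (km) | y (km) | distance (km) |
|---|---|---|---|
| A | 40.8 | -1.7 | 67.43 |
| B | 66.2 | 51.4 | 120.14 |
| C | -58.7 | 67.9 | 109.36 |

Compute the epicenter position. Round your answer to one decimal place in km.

Circle about each station: (x − 40.8)² + (y + 1.7)² = 67.43²; (x − 66.2)² + (y − 51.4)² = 120.14²; (x + 58.7)² + (y − 67.9)² = 109.36².
Subtracting the A equation from the B and C equations removes the quadratic terms:
50.8 x + 106.2 y = -4529.94
-199.0 x + 139.2 y = -1024.23
Solving the 2×2 system: x ≈ -18.5, y ≈ -33.8 km.

x ≈ -18.5 km, y ≈ -33.8 km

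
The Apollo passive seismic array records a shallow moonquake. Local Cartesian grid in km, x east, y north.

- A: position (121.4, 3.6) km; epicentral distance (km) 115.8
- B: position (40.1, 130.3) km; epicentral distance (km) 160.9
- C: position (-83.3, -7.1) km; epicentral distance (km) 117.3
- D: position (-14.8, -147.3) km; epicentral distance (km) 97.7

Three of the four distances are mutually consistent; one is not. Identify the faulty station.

B

Solve using three stations at a time. Using A, C, D (subtract circle equations pairwise → linear system) gives (x, y) ≈ (22.8, -57.1).
Distances from that point to each station vs reported:
  A: calculated 115.8 vs reported 115.8 → residual 0.0 km
  B: calculated 188.2 vs reported 160.9 → residual 27.3 km
  C: calculated 117.3 vs reported 117.3 → residual 0.0 km
  D: calculated 97.7 vs reported 97.7 → residual 0.0 km
A, C, D are mutually consistent (residuals ≈ 0); B is off by 27.3 km.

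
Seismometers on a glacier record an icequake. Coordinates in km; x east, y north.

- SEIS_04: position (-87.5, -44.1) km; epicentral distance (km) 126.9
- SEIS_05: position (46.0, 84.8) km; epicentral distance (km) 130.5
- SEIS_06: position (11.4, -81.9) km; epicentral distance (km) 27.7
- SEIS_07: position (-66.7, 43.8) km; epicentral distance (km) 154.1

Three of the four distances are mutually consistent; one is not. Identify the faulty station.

SEIS_05

Solve using three stations at a time. Using SEIS_04, SEIS_06, SEIS_07 (subtract circle equations pairwise → linear system) gives (x, y) ≈ (36.6, -70.5).
Distances from that point to each station vs reported:
  SEIS_04: calculated 126.9 vs reported 126.9 → residual 0.0 km
  SEIS_05: calculated 155.6 vs reported 130.5 → residual 25.1 km
  SEIS_06: calculated 27.6 vs reported 27.7 → residual 0.1 km
  SEIS_07: calculated 154.1 vs reported 154.1 → residual 0.0 km
SEIS_04, SEIS_06, SEIS_07 are mutually consistent (residuals ≈ 0); SEIS_05 is off by 25.1 km.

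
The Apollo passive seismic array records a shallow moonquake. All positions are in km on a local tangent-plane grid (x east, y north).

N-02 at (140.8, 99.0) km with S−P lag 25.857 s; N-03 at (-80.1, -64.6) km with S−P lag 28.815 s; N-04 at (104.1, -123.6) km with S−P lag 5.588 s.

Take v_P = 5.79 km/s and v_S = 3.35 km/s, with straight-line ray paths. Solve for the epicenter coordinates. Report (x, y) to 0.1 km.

x ≈ 145.1 km, y ≈ -106.5 km

Distance from S−P lag: d = Δt · v_P v_S / (v_P − v_S) = Δt · (5.79·3.35)/(5.79−3.35) ≈ 7.9494·Δt.
So d_N-02 = 205.55, d_N-03 = 229.06, d_N-04 = 44.42 km.
Circle about each station: (x − 140.8)² + (y − 99.0)² = 205.55²; (x + 80.1)² + (y + 64.6)² = 229.06²; (x − 104.1)² + (y + 123.6)² = 44.42².
Subtracting the N-02 equation from the N-03 and N-04 equations removes the quadratic terms:
-441.8 x − 327.2 y = -29254.15
-73.4 x − 445.2 y = 36765.80
Solving the 2×2 system: x ≈ 145.1, y ≈ -106.5 km.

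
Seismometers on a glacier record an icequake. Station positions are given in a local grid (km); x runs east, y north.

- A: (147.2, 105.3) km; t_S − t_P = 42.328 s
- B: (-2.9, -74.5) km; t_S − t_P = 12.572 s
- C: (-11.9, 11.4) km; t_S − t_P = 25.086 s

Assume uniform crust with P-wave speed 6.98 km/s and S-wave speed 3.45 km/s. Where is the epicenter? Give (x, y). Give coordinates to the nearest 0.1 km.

Distance from S−P lag: d = Δt · v_P v_S / (v_P − v_S) = Δt · (6.98·3.45)/(6.98−3.45) ≈ 6.8218·Δt.
So d_A = 288.75, d_B = 85.76, d_C = 171.13 km.
Circle about each station: (x − 147.2)² + (y − 105.3)² = 288.75²; (x + 2.9)² + (y + 74.5)² = 85.76²; (x + 11.9)² + (y − 11.4)² = 171.13².
Subtracting pairs of circle equations eliminates x²+y² and gives linear equations (the radical axes):
-300.2 x − 359.6 y = 48824.51
-318.2 x − 187.8 y = 21606.73
Solving the 2×2 system: x ≈ 24.1, y ≈ -155.9 km.

x ≈ 24.1 km, y ≈ -155.9 km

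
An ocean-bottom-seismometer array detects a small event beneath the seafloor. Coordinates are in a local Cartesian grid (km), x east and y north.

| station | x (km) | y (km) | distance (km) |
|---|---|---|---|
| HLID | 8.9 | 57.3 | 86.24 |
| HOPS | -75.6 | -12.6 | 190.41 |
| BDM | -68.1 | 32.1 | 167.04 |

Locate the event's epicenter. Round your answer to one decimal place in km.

x ≈ 93.2 km, y ≈ 75.5 km

Circle about each station: (x − 8.9)² + (y − 57.3)² = 86.24²; (x + 75.6)² + (y + 12.6)² = 190.41²; (x + 68.1)² + (y − 32.1)² = 167.04².
Subtracting pairs of circle equations eliminates x²+y² and gives linear equations (the radical axes):
-169.0 x − 139.8 y = -26307.01
-154.0 x − 50.4 y = -18159.50
Solving the 2×2 system: x ≈ 93.2, y ≈ 75.5 km.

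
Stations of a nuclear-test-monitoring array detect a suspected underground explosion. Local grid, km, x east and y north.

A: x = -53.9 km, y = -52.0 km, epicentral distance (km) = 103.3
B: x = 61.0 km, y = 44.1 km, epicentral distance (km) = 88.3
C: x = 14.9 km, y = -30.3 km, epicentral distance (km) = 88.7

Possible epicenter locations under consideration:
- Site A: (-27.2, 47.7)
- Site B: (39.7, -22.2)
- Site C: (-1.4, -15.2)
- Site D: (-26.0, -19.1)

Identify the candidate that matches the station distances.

For each candidate, compare |candidate − station| to the reported distance:
Site A: residuals A 0.1, B 0.0, C 0.1 → max 0.1 km
Site B: residuals A 5.1, B 18.7, C 62.6 → max 62.6 km
Site C: residuals A 39.2, B 2.2, C 66.5 → max 66.5 km
Site D: residuals A 60.2, B 19.2, C 46.3 → max 60.2 km
Only Site A has all residuals ≈ 0.

Site A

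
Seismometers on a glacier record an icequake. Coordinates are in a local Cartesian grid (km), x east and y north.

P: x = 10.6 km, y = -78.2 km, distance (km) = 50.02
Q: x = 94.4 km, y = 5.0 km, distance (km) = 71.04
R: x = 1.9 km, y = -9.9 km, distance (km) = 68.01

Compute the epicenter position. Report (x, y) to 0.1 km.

Circle about each station: (x − 10.6)² + (y + 78.2)² = 50.02²; (x − 94.4)² + (y − 5.0)² = 71.04²; (x − 1.9)² + (y + 9.9)² = 68.01².
Subtracting the P equation from the Q and R equations removes the quadratic terms:
167.6 x + 166.4 y = 164.08
-17.4 x + 136.6 y = -8249.34
Solving the 2×2 system: x ≈ 54.1, y ≈ -53.5 km.

x ≈ 54.1 km, y ≈ -53.5 km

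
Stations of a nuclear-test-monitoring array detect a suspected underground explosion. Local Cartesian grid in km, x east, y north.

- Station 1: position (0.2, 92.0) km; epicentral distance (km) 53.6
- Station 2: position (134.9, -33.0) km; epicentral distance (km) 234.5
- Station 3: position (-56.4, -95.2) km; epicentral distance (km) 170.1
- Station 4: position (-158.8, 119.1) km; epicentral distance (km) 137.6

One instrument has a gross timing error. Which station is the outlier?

Solve using three stations at a time. Using Station 1, Station 2, Station 4 (subtract circle equations pairwise → linear system) gives (x, y) ≈ (-22.8, 140.6).
Distances from that point to each station vs reported:
  Station 1: calculated 53.8 vs reported 53.6 → residual 0.2 km
  Station 2: calculated 234.5 vs reported 234.5 → residual 0.0 km
  Station 3: calculated 238.2 vs reported 170.1 → residual 68.1 km
  Station 4: calculated 137.7 vs reported 137.6 → residual 0.1 km
Station 1, Station 2, Station 4 are mutually consistent (residuals ≈ 0); Station 3 is off by 68.1 km.

Station 3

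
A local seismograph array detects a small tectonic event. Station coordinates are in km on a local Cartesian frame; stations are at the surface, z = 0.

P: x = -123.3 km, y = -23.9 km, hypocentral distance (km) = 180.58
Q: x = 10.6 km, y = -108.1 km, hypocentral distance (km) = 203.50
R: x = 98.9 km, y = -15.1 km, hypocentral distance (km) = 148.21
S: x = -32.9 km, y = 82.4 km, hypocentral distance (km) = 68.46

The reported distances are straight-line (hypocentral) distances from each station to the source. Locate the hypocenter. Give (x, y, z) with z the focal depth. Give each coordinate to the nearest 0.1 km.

(7.5, 87.8, 55.0)

Each station gives a sphere (x−x_i)² + (y−y_i)² + z² = d_i² (stations at z=0).
Subtracting the P sphere from Q and R: z² cancels, leaving linear equations in x and y:
267.8 x − 168.4 y = -12779.24
444.4 x + 17.6 y = 4878.05
Solving: x ≈ 7.499, y ≈ 87.812 km (keep extra digits for the depth step; rounded: 7.5, 87.8).
Then from the P sphere: z² = 180.58² − (x + 123.3)² − (y + 23.9)² with x = 7.499, y = 87.812, so z ≈ 54.965 ≈ 55.0 km.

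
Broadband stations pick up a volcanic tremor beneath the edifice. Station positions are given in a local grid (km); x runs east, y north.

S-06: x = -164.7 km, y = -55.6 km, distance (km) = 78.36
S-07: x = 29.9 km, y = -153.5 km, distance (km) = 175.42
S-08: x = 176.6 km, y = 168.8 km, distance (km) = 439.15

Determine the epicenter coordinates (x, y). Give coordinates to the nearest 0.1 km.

Circle about each station: (x + 164.7)² + (y + 55.6)² = 78.36²; (x − 29.9)² + (y + 153.5)² = 175.42²; (x − 176.6)² + (y − 168.8)² = 439.15².
Subtracting pairs of circle equations eliminates x²+y² and gives linear equations (the radical axes):
389.2 x − 195.8 y = -30393.08
682.6 x + 448.8 y = -157248.88
Solving the 2×2 system: x ≈ -144.1, y ≈ -131.2 km.
Check against S-06 (with the unrounded x, y): √((x + 164.7)²+(y + 55.6)²) = 78.36 ≈ 78.36 km. ✓

x ≈ -144.1 km, y ≈ -131.2 km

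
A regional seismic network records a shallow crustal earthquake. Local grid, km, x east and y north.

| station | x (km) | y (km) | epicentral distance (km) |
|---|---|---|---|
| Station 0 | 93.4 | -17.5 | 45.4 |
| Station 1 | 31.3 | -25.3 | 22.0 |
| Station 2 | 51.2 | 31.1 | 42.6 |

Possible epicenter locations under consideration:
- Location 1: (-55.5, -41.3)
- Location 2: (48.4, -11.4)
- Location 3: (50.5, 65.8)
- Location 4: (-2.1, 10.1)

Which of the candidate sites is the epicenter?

Location 2

For each candidate, compare |candidate − station| to the reported distance:
Location 1: residuals Station 0 105.4, Station 1 66.3, Station 2 86.3 → max 105.4 km
Location 2: residuals Station 0 0.0, Station 1 0.0, Station 2 0.0 → max 0.0 km
Location 3: residuals Station 0 48.3, Station 1 71.1, Station 2 7.9 → max 71.1 km
Location 4: residuals Station 0 54.0, Station 1 26.7, Station 2 14.7 → max 54.0 km
Only Location 2 has all residuals ≈ 0.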